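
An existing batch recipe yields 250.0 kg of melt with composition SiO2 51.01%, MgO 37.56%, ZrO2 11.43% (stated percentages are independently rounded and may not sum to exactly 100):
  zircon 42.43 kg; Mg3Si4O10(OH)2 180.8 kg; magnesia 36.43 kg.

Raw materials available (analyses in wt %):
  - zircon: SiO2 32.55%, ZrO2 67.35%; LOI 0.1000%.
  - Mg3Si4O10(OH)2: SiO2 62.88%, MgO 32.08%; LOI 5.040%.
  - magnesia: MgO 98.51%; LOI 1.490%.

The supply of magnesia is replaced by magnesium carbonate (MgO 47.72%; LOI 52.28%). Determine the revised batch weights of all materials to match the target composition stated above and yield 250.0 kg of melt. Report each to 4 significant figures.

Revised batch per 250.0 kg melt:
  zircon: 42.43 kg
  Mg3Si4O10(OH)2: 180.8 kg
  magnesium carbonate: 75.20 kg
Total batch = 298.4 kg; LOI loss = 48.47 kg

Every computation runs at full precision in all steps. Values along the way are shown, rounded to four significant digits, in the working — a single rounding yields every reported number. The derived quantities are computed using the weight values at 250.0 kg of glass in full precision (three oxide percentages, glass mass, totals, the yield, ignition loss) exactly as printed in the problem or the answer.
Per-oxide target masses for 250.0 kg melt:
  SiO2: 51.01% × 250.0 = 127.5 kg
  MgO: 37.56% × 250.0 = 93.90 kg
  ZrO2: 11.43% × 250.0 = 28.58 kg
Mass-balance tally per oxide applying the batch weights above, for the quoted basis mass (every target is met by its sum inside rounding margins):
  SiO2: 42.43·0.3255 + 180.8·0.6288 = 127.5 kg (target 127.5 kg)
  MgO: 180.8·0.3208 + 75.20·0.4772 = 93.89 kg (target 93.90 kg)
  ZrO2: 42.43·0.6735 = 28.58 kg (target 28.58 kg)
Glass mass check: total charge less LOI = 250.0 kg (oxide target masses add up to 250.0 kg; against the stated basis, 250.0 kg — differing by rounding only).
Whole-batch sum: Σ batch = 298.4 kg; Σ batch·LOI gives LOI loss = 48.47 kg; yield = glass ÷ total batch = 83.76%.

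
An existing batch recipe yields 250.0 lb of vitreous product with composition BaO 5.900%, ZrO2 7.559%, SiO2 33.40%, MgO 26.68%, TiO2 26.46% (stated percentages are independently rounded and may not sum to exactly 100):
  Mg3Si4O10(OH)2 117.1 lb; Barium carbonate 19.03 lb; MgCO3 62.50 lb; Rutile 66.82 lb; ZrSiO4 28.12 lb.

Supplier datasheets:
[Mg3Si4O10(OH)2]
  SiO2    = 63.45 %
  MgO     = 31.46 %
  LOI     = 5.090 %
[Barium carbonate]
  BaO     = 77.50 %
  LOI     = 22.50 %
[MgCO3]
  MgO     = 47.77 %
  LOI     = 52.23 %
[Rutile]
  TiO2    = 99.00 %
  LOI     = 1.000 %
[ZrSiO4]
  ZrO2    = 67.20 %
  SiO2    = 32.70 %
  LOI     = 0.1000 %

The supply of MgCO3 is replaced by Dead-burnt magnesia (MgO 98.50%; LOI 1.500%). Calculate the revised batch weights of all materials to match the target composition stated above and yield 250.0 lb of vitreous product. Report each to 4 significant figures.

All arithmetic holds full precision in every operation. In-progress results are displayed (rounded to four significant digits) in the printout. Each reported figure takes exactly one rounding. Derived quantities, including yield, LOI, the totals, five oxide percentages, net glass mass, are computed using the weight values per 250.0 lb of glass at full precision, as given in either problem or answer.
Oxide-by-oxide targets in 250.0 lb vitreous product:
  BaO: 5.900% × 250.0 = 14.75 lb
  ZrO2: 7.559% × 250.0 = 18.90 lb
  SiO2: 33.40% × 250.0 = 83.50 lb
  MgO: 26.68% × 250.0 = 66.70 lb
  TiO2: 26.46% × 250.0 = 66.15 lb
Verifying the oxide balance on the weights just shown, for the quoted basis mass (every target is met by its sum once rounding is allowed for):
  BaO: 19.03·0.7750 = 14.75 lb (target 14.75 lb)
  ZrO2: 28.12·0.6720 = 18.90 lb (target 18.90 lb)
  SiO2: 117.1·0.6345 + 28.12·0.3270 = 83.50 lb (target 83.50 lb)
  MgO: 117.1·0.3146 + 30.31·0.9850 = 66.70 lb (target 66.70 lb)
  TiO2: 66.82·0.9900 = 66.15 lb (target 66.15 lb)
The glass-mass cross-check: net batch after ignition = 250.0 lb (targets for the oxides total 250.0 lb; against the stated basis, 250.0 lb — differing by rounding only).
Batch total: Σ batch = 261.4 lb; LOI removed, Σ of batch·LOI: 11.39 lb; glass ÷ batch gives a yield of 95.64%.

Revised batch per 250.0 lb vitreous product:
  Mg3Si4O10(OH)2: 117.1 lb
  Barium carbonate: 19.03 lb
  Dead-burnt magnesia: 30.31 lb
  Rutile: 66.82 lb
  ZrSiO4: 28.12 lb
Total batch = 261.4 lb; LOI loss = 11.39 lb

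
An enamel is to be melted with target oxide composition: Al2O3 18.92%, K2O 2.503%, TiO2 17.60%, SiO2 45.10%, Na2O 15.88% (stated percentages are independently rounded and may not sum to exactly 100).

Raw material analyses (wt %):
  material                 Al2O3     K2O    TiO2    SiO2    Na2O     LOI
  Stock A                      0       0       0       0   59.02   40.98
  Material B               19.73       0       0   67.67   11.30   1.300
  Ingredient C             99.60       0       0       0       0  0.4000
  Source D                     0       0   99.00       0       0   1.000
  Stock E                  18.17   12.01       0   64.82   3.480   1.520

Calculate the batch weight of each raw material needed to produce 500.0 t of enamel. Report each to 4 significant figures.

Every computation holds exact precision from start to finish; the intermediate values are shown rounded to four significant figures between the steps — every reported figure sees exactly one rounding — the derived quantities are computed at exact precision (the five compositions, glass mass, totals, LOI, yield) starting from the weights on 500.0 t of glass as quoted within either problem or answer.
The oxide mass targets at 500.0 t enamel:
  Al2O3: 18.92% × 500.0 = 94.60 t
  K2O: 2.503% × 500.0 = 12.52 t
  TiO2: 17.60% × 500.0 = 88.00 t
  SiO2: 45.10% × 500.0 = 225.5 t
  Na2O: 15.88% × 500.0 = 79.40 t
Oxide-by-oxide audit working from each reported weight, relative to the basis at hand (every target is met by its sum given rounding of the digits):
  Al2O3: 233.4·0.1973 + 29.73·0.9960 + 104.2·0.1817 = 94.59 t (target 94.60 t)
  K2O: 104.2·0.1201 = 12.51 t (target 12.52 t)
  TiO2: 88.89·0.9900 = 88.00 t (target 88.00 t)
  SiO2: 233.4·0.6767 + 104.2·0.6482 = 225.5 t (target 225.5 t)
  Na2O: 83.70·0.5902 + 233.4·0.1130 + 104.2·0.03480 = 79.40 t (target 79.40 t)
Glass-mass closure: the batch minus its LOI: 500.0 t (per-oxide target masses sum to 500.0 t; with the basis standing at 500.0 t — rounding explains the deltas).
Whole-batch sum: Σ batch = 539.9 t; the LOI term Σ batch·LOI equals 39.93 t; yield: glass divided by total = 92.61%.

Batch per 500.0 t enamel:
  Stock A: 83.70 t
  Material B: 233.4 t
  Ingredient C: 29.73 t
  Source D: 88.89 t
  Stock E: 104.2 t
Total batch = 539.9 t; LOI loss = 39.93 t; yield = 92.61%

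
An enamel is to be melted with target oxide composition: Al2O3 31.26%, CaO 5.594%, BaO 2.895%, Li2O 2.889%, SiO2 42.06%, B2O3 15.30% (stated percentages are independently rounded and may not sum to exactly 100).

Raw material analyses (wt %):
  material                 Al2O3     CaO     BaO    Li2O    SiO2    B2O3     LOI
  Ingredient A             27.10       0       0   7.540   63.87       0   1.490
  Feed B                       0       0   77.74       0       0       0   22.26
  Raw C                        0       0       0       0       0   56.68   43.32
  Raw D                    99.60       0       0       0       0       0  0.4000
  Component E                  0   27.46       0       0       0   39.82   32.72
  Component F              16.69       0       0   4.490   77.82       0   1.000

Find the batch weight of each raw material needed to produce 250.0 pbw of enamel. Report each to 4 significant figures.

Intermediates are shown, with 4-significant-figure rounding, between the steps; the working math holds full precision throughout. Every reported figure undergoes a single rounding; all derived quantities, which include yield, totals, the six compositions, ignition loss, net glass mass, are recomputed at exact precision, exactly as printed in either problem or answer, starting from the weights per 250.0 pbw of glass.
Per-oxide target masses for 250.0 pbw enamel:
  Al2O3: 31.26% × 250.0 = 78.15 pbw
  CaO: 5.594% × 250.0 = 13.98 pbw
  BaO: 2.895% × 250.0 = 7.238 pbw
  Li2O: 2.889% × 250.0 = 7.222 pbw
  SiO2: 42.06% × 250.0 = 105.2 pbw
  B2O3: 15.30% × 250.0 = 38.25 pbw
Verifying the oxide balance using the reported weights, at the basis given (oxide sums agree with the targets modulo rounding of the values):
  Al2O3: 29.98·0.2710 + 51.79·0.9960 + 110.5·0.1669 = 78.15 pbw (target 78.15 pbw)
  CaO: 50.93·0.2746 = 13.99 pbw (target 13.98 pbw)
  BaO: 9.310·0.7774 = 7.238 pbw (target 7.238 pbw)
  Li2O: 29.98·0.07540 + 110.5·0.04490 = 7.222 pbw (target 7.222 pbw)
  SiO2: 29.98·0.6387 + 110.5·0.7782 = 105.1 pbw (target 105.2 pbw)
  B2O3: 31.70·0.5668 + 50.93·0.3982 = 38.25 pbw (target 38.25 pbw)
The glass-mass cross-check: net batch after ignition = 250.0 pbw (the Σ of target masses is 250.0 pbw; stated basis 250.0 pbw — any gap is answer rounding).
Adding the batch up: Σ batch = 284.2 pbw; the LOI term Σ batch·LOI equals 34.23 pbw; as yield: glass ÷ batch → 87.96%.

Batch per 250.0 pbw enamel:
  Ingredient A: 29.98 pbw
  Feed B: 9.310 pbw
  Raw C: 31.70 pbw
  Raw D: 51.79 pbw
  Component E: 50.93 pbw
  Component F: 110.5 pbw
Total batch = 284.2 pbw; LOI loss = 34.23 pbw; yield = 87.96%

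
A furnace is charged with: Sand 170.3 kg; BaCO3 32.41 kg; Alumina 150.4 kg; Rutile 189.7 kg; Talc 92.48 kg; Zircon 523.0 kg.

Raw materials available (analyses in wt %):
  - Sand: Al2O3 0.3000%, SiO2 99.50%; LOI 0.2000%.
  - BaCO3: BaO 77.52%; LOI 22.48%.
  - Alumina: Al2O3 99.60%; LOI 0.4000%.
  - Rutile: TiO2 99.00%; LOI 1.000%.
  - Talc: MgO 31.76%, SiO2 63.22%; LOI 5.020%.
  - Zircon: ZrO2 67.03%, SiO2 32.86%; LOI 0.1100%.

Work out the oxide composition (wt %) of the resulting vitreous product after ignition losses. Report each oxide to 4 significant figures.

Glass mass = 1143 kg (batch 1158 − LOI 15.34).
Composition: BaO 2.198%, ZrO2 30.67%, MgO 2.570%, Al2O3 13.15%, TiO2 16.43%, SiO2 34.98%

Values along the way are displayed rounded to 4 significant figures when written out. The working math keeps full float precision throughout — every reported number is rounded a single time; derived quantities, including ignition loss, net glass mass, the six compositions, totals, yield, are rebuilt starting from the weights on 1143 kg of glass in exact precision, as given in question or answer.
Delivered oxide masses:
  BaO: 32.41·0.7752 = 25.12 kg
  ZrO2: 523.0·0.6703 = 350.6 kg
  MgO: 92.48·0.3176 = 29.37 kg
  Al2O3: 170.3·0.003000 + 150.4·0.9960 = 150.3 kg
  TiO2: 189.7·0.9900 = 187.8 kg
  SiO2: 170.3·0.9950 + 92.48·0.6322 + 523.0·0.3286 = 399.8 kg
LOI: 170.3·0.002000 + 32.41·0.2248 + 150.4·0.004000 + 189.7·0.01000 + 92.48·0.05020 + 523.0·0.001100 = 15.34 kg
batch − LOI leaves glass = 1158 − 15.34 = 1143 kg (= the summed oxide contributions)
oxide / glass × 100 gives the wt %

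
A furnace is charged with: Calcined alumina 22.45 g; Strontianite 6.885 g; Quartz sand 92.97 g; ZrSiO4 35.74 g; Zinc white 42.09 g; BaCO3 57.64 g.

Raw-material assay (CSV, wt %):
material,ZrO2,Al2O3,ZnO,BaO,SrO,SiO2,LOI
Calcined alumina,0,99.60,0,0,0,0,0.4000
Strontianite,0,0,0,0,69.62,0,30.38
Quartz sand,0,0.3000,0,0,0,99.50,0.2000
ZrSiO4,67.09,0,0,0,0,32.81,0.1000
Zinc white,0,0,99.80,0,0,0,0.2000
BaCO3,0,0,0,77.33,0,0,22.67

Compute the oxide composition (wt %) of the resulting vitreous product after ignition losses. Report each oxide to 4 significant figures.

Glass mass = 242.2 g (batch 257.8 − LOI 15.55).
Composition: ZrO2 9.899%, Al2O3 9.346%, ZnO 17.34%, BaO 18.40%, SrO 1.979%, SiO2 43.03%

Each numeric step maintains exact precision end to end — the intermediate values appear, rounded to four significant digits, within the worked lines. Exactly one rounding lands on every reported result; derived quantities (six oxide percentages, yield, net glass mass, totals, ignition loss) are carried using the weight values at 242.2 g of glass at full precision, as they appear in problem or answer.
Oxide masses out of the charge:
  ZrO2: 35.74·0.6709 = 23.98 g
  Al2O3: 22.45·0.9960 + 92.97·0.003000 = 22.64 g
  ZnO: 42.09·0.9980 = 42.01 g
  BaO: 57.64·0.7733 = 44.57 g
  SrO: 6.885·0.6962 = 4.793 g
  SiO2: 92.97·0.9950 + 35.74·0.3281 = 104.2 g
LOI: 22.45·0.004000 + 6.885·0.3038 + 92.97·0.002000 + 35.74·0.001000 + 42.09·0.002000 + 57.64·0.2267 = 15.55 g
Net of LOI, the glass mass = 257.8 − 15.55 = 242.2 g (equal to the oxide-mass sum)
wt % = oxide mass / glass mass × 100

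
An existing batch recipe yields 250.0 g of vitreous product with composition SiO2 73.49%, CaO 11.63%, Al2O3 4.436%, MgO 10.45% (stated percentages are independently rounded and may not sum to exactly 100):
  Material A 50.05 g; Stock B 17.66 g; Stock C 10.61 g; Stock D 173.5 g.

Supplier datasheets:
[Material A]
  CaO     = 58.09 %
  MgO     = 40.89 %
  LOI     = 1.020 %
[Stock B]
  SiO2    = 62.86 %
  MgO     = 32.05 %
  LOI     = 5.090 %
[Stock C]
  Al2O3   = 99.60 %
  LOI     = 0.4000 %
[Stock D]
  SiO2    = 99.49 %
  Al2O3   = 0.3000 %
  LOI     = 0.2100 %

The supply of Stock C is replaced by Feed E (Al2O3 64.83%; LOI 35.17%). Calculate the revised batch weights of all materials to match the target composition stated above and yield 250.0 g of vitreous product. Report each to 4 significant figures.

Rounding to four significant figures extends to every mid-chain value as displayed — every computation keeps full float precision end to end; every reported result is rounded once only; all derived quantities, which include the totals, ignition loss, yield, four oxide percentages, net glass mass, are computed at full precision, precisely as stated by the problem or answer text, from the weighed amounts per 250.0 g of glass.
Per-oxide target masses for 250.0 g vitreous product:
  SiO2: 73.49% × 250.0 = 183.7 g
  CaO: 11.63% × 250.0 = 29.08 g
  Al2O3: 4.436% × 250.0 = 11.09 g
  MgO: 10.45% × 250.0 = 26.12 g
Per-oxide balance check working from each reported weight, on the stated basis (sums match the target masses inside rounding margins):
  SiO2: 17.66·0.6286 + 173.5·0.9949 = 183.7 g (target 183.7 g)
  CaO: 50.05·0.5809 = 29.07 g (target 29.08 g)
  Al2O3: 16.30·0.6483 + 173.5·0.003000 = 11.09 g (target 11.09 g)
  MgO: 50.05·0.4089 + 17.66·0.3205 = 26.13 g (target 26.12 g)
Glass mass check: net batch after ignition = 250.0 g (oxide target masses add up to 250.0 g; basis as stated: 250.0 g — rounding explains the deltas).
Whole-batch sum: Σ batch = 257.5 g; loss to ignition Σ batch·LOI = 7.506 g; yield: glass divided by total = 97.08%.

Revised batch per 250.0 g vitreous product:
  Material A: 50.05 g
  Stock B: 17.66 g
  Feed E: 16.30 g
  Stock D: 173.5 g
Total batch = 257.5 g; LOI loss = 7.506 g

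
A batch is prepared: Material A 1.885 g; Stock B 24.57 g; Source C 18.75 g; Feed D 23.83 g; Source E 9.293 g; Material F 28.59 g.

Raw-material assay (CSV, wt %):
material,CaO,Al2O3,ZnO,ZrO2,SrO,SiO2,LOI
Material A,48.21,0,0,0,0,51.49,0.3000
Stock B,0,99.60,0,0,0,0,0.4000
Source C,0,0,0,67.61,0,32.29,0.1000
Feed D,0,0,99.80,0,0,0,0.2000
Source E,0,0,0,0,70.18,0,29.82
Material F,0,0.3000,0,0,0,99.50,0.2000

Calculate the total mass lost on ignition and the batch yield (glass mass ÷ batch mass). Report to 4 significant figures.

Mid-chain values appear, with 4-significant-digit rounding, in the printout. The working math maintains full precision at every stage; a single rounding finalizes every reported figure — the derived quantities, which include glass mass, totals, six oxide percentages, ignition loss, yield, are re-derived in full precision, as written in the question or the answer, using the weight values per 103.9 g of glass.
Ignition loss by material:
  Material A: 1.885 × 0.003000 = 0.005655 g
  Stock B: 24.57 × 0.004000 = 0.09828 g
  Source C: 18.75 × 0.001000 = 0.01875 g
  Feed D: 23.83 × 0.002000 = 0.04766 g
  Source E: 9.293 × 0.2982 = 2.771 g
  Material F: 28.59 × 0.002000 = 0.05718 g
Total LOI = 2.999 g
Glass = batch − LOI = 106.9 − 2.999 = 103.9 g

LOI loss = 2.999 g; glass = 103.9 g; yield = 97.20%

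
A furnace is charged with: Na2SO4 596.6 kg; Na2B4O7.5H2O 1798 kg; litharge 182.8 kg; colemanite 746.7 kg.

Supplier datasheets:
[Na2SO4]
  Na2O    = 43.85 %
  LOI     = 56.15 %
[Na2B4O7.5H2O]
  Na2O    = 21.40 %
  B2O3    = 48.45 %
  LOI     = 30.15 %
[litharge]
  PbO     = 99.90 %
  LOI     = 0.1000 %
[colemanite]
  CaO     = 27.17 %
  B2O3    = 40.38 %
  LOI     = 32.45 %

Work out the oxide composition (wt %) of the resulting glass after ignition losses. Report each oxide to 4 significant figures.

Glass mass = 2205 kg (batch 3324 − LOI 1120).
Composition: Na2O 29.32%, PbO 8.284%, CaO 9.203%, B2O3 53.19%

All internal work holds full float precision from first step to last. Intermediates appear rounded off to 4 significant figures on the page — exactly one rounding lands on each reported value; the derived quantities (glass mass, the yield, the four compositions, ignition loss, the totals) are computed starting from the weights for 2205 kg of glass at full float precision, exactly as shown in either problem or answer.
Mass of each oxide from the mix:
  Na2O: 596.6·0.4385 + 1798·0.2140 = 646.4 kg
  PbO: 182.8·0.9990 = 182.6 kg
  CaO: 746.7·0.2717 = 202.9 kg
  B2O3: 1798·0.4845 + 746.7·0.4038 = 1173 kg
LOI: 596.6·0.5615 + 1798·0.3015 + 182.8·0.001000 + 746.7·0.3245 = 1120 kg
Glass = total batch minus LOI = 3324 − 1120 = 2205 kg (consistent with Σ oxide mass)
wt % = oxide mass / glass mass × 100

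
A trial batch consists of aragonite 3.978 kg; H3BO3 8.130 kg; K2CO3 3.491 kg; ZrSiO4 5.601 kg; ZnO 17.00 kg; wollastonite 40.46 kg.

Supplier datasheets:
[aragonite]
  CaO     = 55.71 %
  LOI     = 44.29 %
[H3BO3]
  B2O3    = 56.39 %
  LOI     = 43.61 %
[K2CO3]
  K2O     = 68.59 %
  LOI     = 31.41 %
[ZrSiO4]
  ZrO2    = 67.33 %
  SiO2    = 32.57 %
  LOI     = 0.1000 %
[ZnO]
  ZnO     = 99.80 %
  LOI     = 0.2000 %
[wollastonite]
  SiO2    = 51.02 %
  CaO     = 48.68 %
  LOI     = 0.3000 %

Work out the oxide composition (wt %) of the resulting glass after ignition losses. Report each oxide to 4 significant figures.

Glass mass = 72.10 kg (batch 78.66 − LOI 6.565).
Composition: ZnO 23.53%, ZrO2 5.231%, B2O3 6.359%, K2O 3.321%, SiO2 31.16%, CaO 30.39%

All internal work carries exact precision from first step to last. In-progress results are displayed (rounded to 4 significant digits) alongside each step — every reported figure includes exactly one rounding — the derived quantities, including the yield, net glass mass, LOI, totals, the six compositions, are recomputed using the weight values for 72.10 kg of glass at exact precision, as written in the problem or answer text.
What the batch supplies per oxide:
  ZnO: 17.00·0.9980 = 16.97 kg
  ZrO2: 5.601·0.6733 = 3.771 kg
  B2O3: 8.130·0.5639 = 4.585 kg
  K2O: 3.491·0.6859 = 2.394 kg
  SiO2: 5.601·0.3257 + 40.46·0.5102 = 22.47 kg
  CaO: 3.978·0.5571 + 40.46·0.4868 = 21.91 kg
LOI: 3.978·0.4429 + 8.130·0.4361 + 3.491·0.3141 + 5.601·0.001000 + 17.00·0.002000 + 40.46·0.003000 = 6.565 kg
Glass = total batch minus LOI = 78.66 − 6.565 = 72.10 kg (= Σ oxide masses)
oxide / glass × 100 gives the wt %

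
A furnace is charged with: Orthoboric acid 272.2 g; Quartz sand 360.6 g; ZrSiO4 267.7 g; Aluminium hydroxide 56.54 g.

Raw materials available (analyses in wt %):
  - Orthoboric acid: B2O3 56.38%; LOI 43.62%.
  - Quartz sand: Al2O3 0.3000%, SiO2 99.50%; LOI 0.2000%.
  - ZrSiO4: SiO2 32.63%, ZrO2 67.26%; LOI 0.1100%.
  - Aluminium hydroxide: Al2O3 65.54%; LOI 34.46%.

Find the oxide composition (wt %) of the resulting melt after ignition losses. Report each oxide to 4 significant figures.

Glass mass = 817.8 g (batch 957.0 − LOI 139.2).
Composition: Al2O3 4.663%, B2O3 18.77%, SiO2 54.55%, ZrO2 22.02%

Mid-chain values are displayed with 4-significant-digit rounding across the worked steps — every computation runs at full float precision at every stage. Each reported result is rounded a single time; derived quantities, which include the four compositions, the totals, glass mass, the yield, LOI, are rebuilt in exact precision, precisely as stated by either problem or answer, starting from the weights per 817.8 g of glass.
Per-oxide mass from batch:
  Al2O3: 360.6·0.003000 + 56.54·0.6554 = 38.14 g
  B2O3: 272.2·0.5638 = 153.5 g
  SiO2: 360.6·0.9950 + 267.7·0.3263 = 446.1 g
  ZrO2: 267.7·0.6726 = 180.1 g
LOI: 272.2·0.4362 + 360.6·0.002000 + 267.7·0.001100 + 56.54·0.3446 = 139.2 g
batch − LOI leaves glass = 957.0 − 139.2 = 817.8 g (equal to the oxide-mass sum)
each oxide over glass, ×100, is wt %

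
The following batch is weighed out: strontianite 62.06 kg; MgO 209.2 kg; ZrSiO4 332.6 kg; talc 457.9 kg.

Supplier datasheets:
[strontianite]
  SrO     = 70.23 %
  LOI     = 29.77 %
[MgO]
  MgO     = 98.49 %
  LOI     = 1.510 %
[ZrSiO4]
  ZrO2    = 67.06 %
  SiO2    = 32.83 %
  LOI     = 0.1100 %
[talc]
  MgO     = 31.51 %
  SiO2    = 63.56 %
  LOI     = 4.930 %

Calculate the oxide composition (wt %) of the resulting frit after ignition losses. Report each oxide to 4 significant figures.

Glass mass = 1017 kg (batch 1062 − LOI 44.57).
Composition: MgO 34.44%, ZrO2 21.93%, SrO 4.285%, SiO2 39.35%

Mid-chain values are shown (rounded to four significant figures) when written out; the working math runs at exact precision from start to finish; a single rounding completes each reported result; all derived quantities (the yield, LOI, glass mass, the totals, four oxide percentages) are recomputed in full precision from the weighed amounts at 1017 kg of glass as they appear in the problem or the answer.
What the batch supplies per oxide:
  MgO: 209.2·0.9849 + 457.9·0.3151 = 350.3 kg
  ZrO2: 332.6·0.6706 = 223.0 kg
  SrO: 62.06·0.7023 = 43.58 kg
  SiO2: 332.6·0.3283 + 457.9·0.6356 = 400.2 kg
LOI: 62.06·0.2977 + 209.2·0.01510 + 332.6·0.001100 + 457.9·0.04930 = 44.57 kg
batch − LOI leaves glass = 1062 − 44.57 = 1017 kg (= the summed oxide contributions)
each oxide over glass, ×100, is wt %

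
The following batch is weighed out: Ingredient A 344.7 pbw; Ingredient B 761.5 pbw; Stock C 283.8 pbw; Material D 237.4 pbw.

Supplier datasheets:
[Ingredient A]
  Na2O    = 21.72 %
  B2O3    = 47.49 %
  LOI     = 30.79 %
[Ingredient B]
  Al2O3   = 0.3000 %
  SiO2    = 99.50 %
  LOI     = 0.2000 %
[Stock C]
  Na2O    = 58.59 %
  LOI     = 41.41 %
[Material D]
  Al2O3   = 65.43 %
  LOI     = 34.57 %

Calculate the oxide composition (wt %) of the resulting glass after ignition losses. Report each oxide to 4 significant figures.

Every computation carries exact precision at each step — working values appear rounded to 4 significant digits across the worked steps; a single rounding yields each reported value; all derived quantities, which include four oxide percentages, yield, the totals, glass mass, ignition loss, are rebuilt at full float precision, as written in problem or answer, starting from the weights for 1320 pbw of glass.
Delivered oxide masses:
  Al2O3: 761.5·0.003000 + 237.4·0.6543 = 157.6 pbw
  Na2O: 344.7·0.2172 + 283.8·0.5859 = 241.1 pbw
  SiO2: 761.5·0.9950 = 757.7 pbw
  B2O3: 344.7·0.4749 = 163.7 pbw
LOI: 344.7·0.3079 + 761.5·0.002000 + 283.8·0.4141 + 237.4·0.3457 = 307.2 pbw
Net of LOI, the glass mass = 1627 − 307.2 = 1320 pbw (matching Σ of the oxides)
wt %: oxide over glass, times 100

Glass mass = 1320 pbw (batch 1627 − LOI 307.2).
Composition: Al2O3 11.94%, Na2O 18.27%, SiO2 57.39%, B2O3 12.40%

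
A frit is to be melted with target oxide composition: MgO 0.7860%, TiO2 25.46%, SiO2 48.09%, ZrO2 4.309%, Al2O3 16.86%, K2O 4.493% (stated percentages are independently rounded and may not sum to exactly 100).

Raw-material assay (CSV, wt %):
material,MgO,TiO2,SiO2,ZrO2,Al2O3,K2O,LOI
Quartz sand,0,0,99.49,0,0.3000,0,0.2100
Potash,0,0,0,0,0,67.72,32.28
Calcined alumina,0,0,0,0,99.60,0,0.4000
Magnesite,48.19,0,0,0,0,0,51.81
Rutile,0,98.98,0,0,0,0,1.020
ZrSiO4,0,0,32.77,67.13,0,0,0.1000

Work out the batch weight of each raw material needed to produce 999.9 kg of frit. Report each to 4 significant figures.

All internal work runs at full precision in every operation; values along the way are shown rounded to 4 significant figures within the worked lines; a single rounding finalizes every reported value — derived quantities are carried using the weight values per 999.9 kg of glass at exact precision (yield, totals, six oxide percentages, net glass mass, ignition loss) as set out in question or answer.
Target masses of each oxide per 999.9 kg frit:
  MgO: 0.7860% × 999.9 = 7.859 kg
  TiO2: 25.46% × 999.9 = 254.6 kg
  SiO2: 48.09% × 999.9 = 480.9 kg
  ZrO2: 4.309% × 999.9 = 43.09 kg
  Al2O3: 16.86% × 999.9 = 168.6 kg
  K2O: 4.493% × 999.9 = 44.93 kg
Checking each oxide sum given the weights on record, relative to the basis at hand (delivered sums recover each target net of answer rounding effects):
  MgO: 16.31·0.4819 = 7.860 kg (target 7.859 kg)
  TiO2: 257.2·0.9898 = 254.6 kg (target 254.6 kg)
  SiO2: 462.2·0.9949 + 64.18·0.3277 = 480.9 kg (target 480.9 kg)
  ZrO2: 64.18·0.6713 = 43.08 kg (target 43.09 kg)
  Al2O3: 462.2·0.003000 + 167.9·0.9960 = 168.6 kg (target 168.6 kg)
  K2O: 66.34·0.6772 = 44.93 kg (target 44.93 kg)
Glass-mass sanity pass: net batch after ignition = 999.9 kg (targets for the oxides total 999.9 kg; versus the stated basis of 999.9 kg — a pure rounding effect).
Total batch = Σ batch = 1034 kg; LOI loss = Σ batch·LOI = 34.19 kg; the yield ratio, glass ÷ batch: 96.69%.

Batch per 999.9 kg frit:
  Quartz sand: 462.2 kg
  Potash: 66.34 kg
  Calcined alumina: 167.9 kg
  Magnesite: 16.31 kg
  Rutile: 257.2 kg
  ZrSiO4: 64.18 kg
Total batch = 1034 kg; LOI loss = 34.19 kg; yield = 96.69%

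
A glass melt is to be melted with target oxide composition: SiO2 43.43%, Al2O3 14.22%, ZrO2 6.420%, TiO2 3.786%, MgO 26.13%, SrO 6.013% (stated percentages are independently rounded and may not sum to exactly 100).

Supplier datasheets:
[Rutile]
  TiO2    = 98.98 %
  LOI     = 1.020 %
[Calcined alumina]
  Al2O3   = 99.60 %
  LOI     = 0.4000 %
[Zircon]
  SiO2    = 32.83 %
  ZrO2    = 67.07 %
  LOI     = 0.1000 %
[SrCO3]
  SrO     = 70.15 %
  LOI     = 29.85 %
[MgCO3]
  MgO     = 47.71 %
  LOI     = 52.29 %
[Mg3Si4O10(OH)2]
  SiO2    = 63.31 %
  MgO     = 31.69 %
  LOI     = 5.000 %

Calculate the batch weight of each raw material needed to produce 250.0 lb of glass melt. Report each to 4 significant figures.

All arithmetic maintains full float precision through every step; the intermediate values are shown rounded to 4 significant digits on the page; every reported figure undergoes a single rounding. The derived quantities are carried starting from the weights per 250.0 lb of glass at full precision (net glass mass, yield, LOI, six oxide percentages, totals) as set out in problem or answer.
Per-oxide target masses for 250.0 lb glass melt:
  SiO2: 43.43% × 250.0 = 108.6 lb
  Al2O3: 14.22% × 250.0 = 35.55 lb
  ZrO2: 6.420% × 250.0 = 16.05 lb
  TiO2: 3.786% × 250.0 = 9.465 lb
  MgO: 26.13% × 250.0 = 65.32 lb
  SrO: 6.013% × 250.0 = 15.03 lb
Verifying the oxide balance applying the batch weights above, under the basis named above (summed amounts equal target values up to rounding of the answer):
  SiO2: 23.93·0.3283 + 159.1·0.6331 = 108.6 lb (target 108.6 lb)
  Al2O3: 35.69·0.9960 = 35.55 lb (target 35.55 lb)
  ZrO2: 23.93·0.6707 = 16.05 lb (target 16.05 lb)
  TiO2: 9.563·0.9898 = 9.465 lb (target 9.465 lb)
  MgO: 31.25·0.4771 + 159.1·0.3169 = 65.33 lb (target 65.32 lb)
  SrO: 21.43·0.7015 = 15.03 lb (target 15.03 lb)
Glass-mass sanity pass: batch total minus LOI = 250.0 lb (summing oxide targets gives 250.0 lb; basis as stated: 250.0 lb — gaps are rounding artifacts).
Total batch = Σ batch = 281.0 lb; loss to ignition Σ batch·LOI = 30.96 lb; as yield: glass ÷ batch → 88.98%.

Batch per 250.0 lb glass melt:
  Rutile: 9.563 lb
  Calcined alumina: 35.69 lb
  Zircon: 23.93 lb
  SrCO3: 21.43 lb
  MgCO3: 31.25 lb
  Mg3Si4O10(OH)2: 159.1 lb
Total batch = 281.0 lb; LOI loss = 30.96 lb; yield = 88.98%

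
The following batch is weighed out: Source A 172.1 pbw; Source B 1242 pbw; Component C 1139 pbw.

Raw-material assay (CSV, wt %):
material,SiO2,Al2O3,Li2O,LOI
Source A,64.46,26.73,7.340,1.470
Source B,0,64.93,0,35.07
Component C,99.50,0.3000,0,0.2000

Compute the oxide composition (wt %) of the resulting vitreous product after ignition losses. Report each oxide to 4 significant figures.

In-progress results are displayed rounded to 4 significant figures on the page. The whole derivation holds full float precision throughout; a single rounding finalizes every reported figure — the derived quantities, including LOI, totals, glass mass, yield, three oxide percentages, are re-derived starting from the weights at 2113 pbw of glass in full precision exactly as printed in either problem or answer.
Oxide-by-oxide delivered mass:
  SiO2: 172.1·0.6446 + 1139·0.9950 = 1244 pbw
  Al2O3: 172.1·0.2673 + 1242·0.6493 + 1139·0.003000 = 855.8 pbw
  Li2O: 172.1·0.07340 = 12.63 pbw
LOI: 172.1·0.01470 + 1242·0.3507 + 1139·0.002000 = 440.4 pbw
Glass = total batch minus LOI = 2553 − 440.4 = 2113 pbw (equal to the oxide-mass sum)
each wt % is 100 × oxide ÷ glass

Glass mass = 2113 pbw (batch 2553 − LOI 440.4).
Composition: SiO2 58.89%, Al2O3 40.51%, Li2O 0.5979%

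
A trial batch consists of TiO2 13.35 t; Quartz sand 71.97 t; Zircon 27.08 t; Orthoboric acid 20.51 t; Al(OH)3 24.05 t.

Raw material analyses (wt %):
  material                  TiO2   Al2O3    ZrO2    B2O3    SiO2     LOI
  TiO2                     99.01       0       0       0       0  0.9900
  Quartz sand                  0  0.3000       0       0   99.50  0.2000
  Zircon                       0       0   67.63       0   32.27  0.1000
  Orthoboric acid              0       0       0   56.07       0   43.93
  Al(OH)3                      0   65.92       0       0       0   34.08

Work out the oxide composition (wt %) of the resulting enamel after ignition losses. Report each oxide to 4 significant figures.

Glass mass = 139.5 t (batch 157.0 − LOI 17.51).
Composition: TiO2 9.479%, Al2O3 11.52%, ZrO2 13.13%, B2O3 8.247%, SiO2 57.62%

Mid-chain values are displayed, rounded to four significant digits, as written; full float precision is carried through every step. Every reported value undergoes a single rounding. The derived quantities (LOI, the five compositions, net glass mass, totals, the yield) are re-derived in exact precision using the weight values on 139.5 t of glass precisely as stated by the problem or answer text.
Oxide masses out of the charge:
  TiO2: 13.35·0.9901 = 13.22 t
  Al2O3: 71.97·0.003000 + 24.05·0.6592 = 16.07 t
  ZrO2: 27.08·0.6763 = 18.31 t
  B2O3: 20.51·0.5607 = 11.50 t
  SiO2: 71.97·0.9950 + 27.08·0.3227 = 80.35 t
LOI: 13.35·0.009900 + 71.97·0.002000 + 27.08·0.001000 + 20.51·0.4393 + 24.05·0.3408 = 17.51 t
Net of LOI, the glass mass = 157.0 − 17.51 = 139.5 t (consistent with Σ oxide mass)
percent share: oxide ÷ glass, ×100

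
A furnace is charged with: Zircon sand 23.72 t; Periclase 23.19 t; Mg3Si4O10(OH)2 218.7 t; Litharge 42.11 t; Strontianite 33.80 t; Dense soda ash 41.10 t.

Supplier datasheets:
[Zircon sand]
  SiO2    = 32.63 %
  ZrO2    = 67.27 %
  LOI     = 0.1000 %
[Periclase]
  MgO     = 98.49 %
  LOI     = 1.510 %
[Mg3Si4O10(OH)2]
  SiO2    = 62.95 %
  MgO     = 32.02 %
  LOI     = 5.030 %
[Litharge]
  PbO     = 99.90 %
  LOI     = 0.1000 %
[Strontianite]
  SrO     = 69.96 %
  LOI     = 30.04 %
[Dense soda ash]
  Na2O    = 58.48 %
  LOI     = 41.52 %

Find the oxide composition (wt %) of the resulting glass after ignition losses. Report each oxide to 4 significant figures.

Each numeric step maintains full float precision through the solve — in-progress results are displayed, rounded to four significant digits, at each printed step. Exactly one rounding lands on every reported figure — derived quantities (ignition loss, glass mass, totals, the yield, the six compositions) are rebuilt in full precision from the batch weights per 344.0 t of glass, as they appear in question or answer.
Mass of each oxide from the mix:
  SiO2: 23.72·0.3263 + 218.7·0.6295 = 145.4 t
  ZrO2: 23.72·0.6727 = 15.96 t
  PbO: 42.11·0.9990 = 42.07 t
  Na2O: 41.10·0.5848 = 24.04 t
  MgO: 23.19·0.9849 + 218.7·0.3202 = 92.87 t
  SrO: 33.80·0.6996 = 23.65 t
LOI: 23.72·0.001000 + 23.19·0.01510 + 218.7·0.05030 + 42.11·0.001000 + 33.80·0.3004 + 41.10·0.4152 = 38.63 t
batch − LOI leaves glass = 382.6 − 38.63 = 344.0 t (equal to the oxide-mass sum)
percent share: oxide ÷ glass, ×100

Glass mass = 344.0 t (batch 382.6 − LOI 38.63).
Composition: SiO2 42.27%, ZrO2 4.639%, PbO 12.23%, Na2O 6.987%, MgO 27.00%, SrO 6.874%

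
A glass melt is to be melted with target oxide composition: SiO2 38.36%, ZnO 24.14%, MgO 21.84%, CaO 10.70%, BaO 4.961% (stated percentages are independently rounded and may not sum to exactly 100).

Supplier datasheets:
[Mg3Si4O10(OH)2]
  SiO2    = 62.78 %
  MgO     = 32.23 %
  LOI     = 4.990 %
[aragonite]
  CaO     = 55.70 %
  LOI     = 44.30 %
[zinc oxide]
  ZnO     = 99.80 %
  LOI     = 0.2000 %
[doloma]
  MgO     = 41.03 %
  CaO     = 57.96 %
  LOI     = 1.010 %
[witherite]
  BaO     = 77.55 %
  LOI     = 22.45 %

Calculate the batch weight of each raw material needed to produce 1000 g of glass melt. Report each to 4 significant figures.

Batch per 1000 g glass melt:
  Mg3Si4O10(OH)2: 611.0 g
  aragonite: 137.7 g
  zinc oxide: 241.9 g
  doloma: 52.32 g
  witherite: 63.97 g
Total batch = 1107 g; LOI loss = 106.9 g; yield = 90.35%

Mid-chain values are printed rounded off to 4 significant figures within the worked lines — all internal work maintains full float precision in every operation — exactly one rounding lands on each reported result — the derived quantities (the five compositions, the totals, the yield, net glass mass, LOI) are carried in full precision starting from the weights on 1000 g of glass, exactly as printed in the problem or the answer.
The oxide mass targets at 1000 g glass melt:
  SiO2: 38.36% × 1000 = 383.6 g
  ZnO: 24.14% × 1000 = 241.4 g
  MgO: 21.84% × 1000 = 218.4 g
  CaO: 10.70% × 1000 = 107.0 g
  BaO: 4.961% × 1000 = 49.61 g
Sums-versus-targets review given the weights on record, under the basis named above (sums match the target masses modulo rounding of the values):
  SiO2: 611.0·0.6278 = 383.6 g (target 383.6 g)
  ZnO: 241.9·0.9980 = 241.4 g (target 241.4 g)
  MgO: 611.0·0.3223 + 52.32·0.4103 = 218.4 g (target 218.4 g)
  CaO: 137.7·0.5570 + 52.32·0.5796 = 107.0 g (target 107.0 g)
  BaO: 63.97·0.7755 = 49.61 g (target 49.61 g)
Glass mass check: total charge less LOI = 1000 g (the targets, summed, come to 1000 g; versus the stated basis of 1000 g — rounding explains the deltas).
Total batch = Σ batch = 1107 g; Σ batch·LOI gives LOI loss = 106.9 g; yield, glass over the total, = 90.35%.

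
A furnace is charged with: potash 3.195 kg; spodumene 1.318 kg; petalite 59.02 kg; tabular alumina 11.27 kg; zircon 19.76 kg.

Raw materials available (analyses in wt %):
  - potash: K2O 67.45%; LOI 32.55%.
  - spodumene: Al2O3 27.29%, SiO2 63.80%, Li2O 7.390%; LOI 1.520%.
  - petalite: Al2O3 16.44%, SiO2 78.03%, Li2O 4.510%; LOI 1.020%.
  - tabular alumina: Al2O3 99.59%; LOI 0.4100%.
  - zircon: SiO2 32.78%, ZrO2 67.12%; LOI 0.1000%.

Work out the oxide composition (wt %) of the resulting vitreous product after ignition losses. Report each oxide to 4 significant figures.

Values along the way are displayed (rounded to 4 significant digits) in the printout — the whole derivation keeps full float precision throughout — every reported result includes exactly one rounding. All derived quantities (the yield, the totals, the five compositions, LOI, glass mass) are recomputed starting from the weights per 92.84 kg of glass at full precision precisely as stated by either problem or answer.
What the batch supplies per oxide:
  Al2O3: 1.318·0.2729 + 59.02·0.1644 + 11.27·0.9959 = 21.29 kg
  SiO2: 1.318·0.6380 + 59.02·0.7803 + 19.76·0.3278 = 53.37 kg
  ZrO2: 19.76·0.6712 = 13.26 kg
  K2O: 3.195·0.6745 = 2.155 kg
  Li2O: 1.318·0.07390 + 59.02·0.04510 = 2.759 kg
LOI: 3.195·0.3255 + 1.318·0.01520 + 59.02·0.01020 + 11.27·0.004100 + 19.76·0.001000 = 1.728 kg
batch − LOI leaves glass = 94.56 − 1.728 = 92.84 kg (equal to the oxide-mass sum)
percent by weight: oxide/glass ×100

Glass mass = 92.84 kg (batch 94.56 − LOI 1.728).
Composition: Al2O3 22.93%, SiO2 57.49%, ZrO2 14.29%, K2O 2.321%, Li2O 2.972%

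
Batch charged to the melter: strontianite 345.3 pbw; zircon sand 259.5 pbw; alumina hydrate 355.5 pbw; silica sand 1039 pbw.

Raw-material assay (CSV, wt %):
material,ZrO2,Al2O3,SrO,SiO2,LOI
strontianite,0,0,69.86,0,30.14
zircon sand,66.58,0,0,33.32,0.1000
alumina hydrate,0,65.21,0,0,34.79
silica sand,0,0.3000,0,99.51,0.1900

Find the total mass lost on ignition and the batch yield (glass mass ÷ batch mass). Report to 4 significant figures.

LOI loss = 230.0 pbw; glass = 1769 pbw; yield = 88.50%

In-progress results are shown rounded to four significant figures between the steps; full float precision is carried in every operation. Every reported value takes exactly one rounding. All derived quantities are computed in full precision (net glass mass, the yield, LOI, the four compositions, the totals) from the batch weights for 1769 pbw of glass, precisely as stated by the question or the answer.
Ignition loss by material:
  strontianite: 345.3 × 0.3014 = 104.1 pbw
  zircon sand: 259.5 × 0.001000 = 0.2595 pbw
  alumina hydrate: 355.5 × 0.3479 = 123.7 pbw
  silica sand: 1039 × 0.001900 = 1.974 pbw
Total LOI = 230.0 pbw
Glass = batch − LOI = 1999 − 230.0 = 1769 pbw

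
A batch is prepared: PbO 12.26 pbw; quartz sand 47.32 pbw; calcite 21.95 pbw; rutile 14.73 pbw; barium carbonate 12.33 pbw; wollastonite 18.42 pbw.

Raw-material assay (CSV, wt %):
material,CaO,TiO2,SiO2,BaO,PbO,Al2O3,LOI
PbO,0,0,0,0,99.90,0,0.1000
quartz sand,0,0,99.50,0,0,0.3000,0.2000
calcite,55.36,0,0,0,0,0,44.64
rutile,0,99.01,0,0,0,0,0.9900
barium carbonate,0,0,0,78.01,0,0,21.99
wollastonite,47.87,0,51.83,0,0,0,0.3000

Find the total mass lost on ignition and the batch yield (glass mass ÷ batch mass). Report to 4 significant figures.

LOI loss = 12.82 pbw; glass = 114.2 pbw; yield = 89.91%

In-progress results are shown (rounded to 4 significant digits) alongside each step; all internal work carries full float precision in every operation — each reported result is rounded once only — all derived quantities (the yield, totals, LOI, six oxide percentages, glass mass) are computed from the batch weights at 114.2 pbw of glass in exact precision exactly as printed in question or answer.
LOI of each material in turn:
  PbO: 12.26 × 0.001000 = 0.01226 pbw
  quartz sand: 47.32 × 0.002000 = 0.09464 pbw
  calcite: 21.95 × 0.4464 = 9.798 pbw
  rutile: 14.73 × 0.009900 = 0.1458 pbw
  barium carbonate: 12.33 × 0.2199 = 2.711 pbw
  wollastonite: 18.42 × 0.003000 = 0.05526 pbw
Total LOI = 12.82 pbw
Glass = batch − LOI = 127.0 − 12.82 = 114.2 pbw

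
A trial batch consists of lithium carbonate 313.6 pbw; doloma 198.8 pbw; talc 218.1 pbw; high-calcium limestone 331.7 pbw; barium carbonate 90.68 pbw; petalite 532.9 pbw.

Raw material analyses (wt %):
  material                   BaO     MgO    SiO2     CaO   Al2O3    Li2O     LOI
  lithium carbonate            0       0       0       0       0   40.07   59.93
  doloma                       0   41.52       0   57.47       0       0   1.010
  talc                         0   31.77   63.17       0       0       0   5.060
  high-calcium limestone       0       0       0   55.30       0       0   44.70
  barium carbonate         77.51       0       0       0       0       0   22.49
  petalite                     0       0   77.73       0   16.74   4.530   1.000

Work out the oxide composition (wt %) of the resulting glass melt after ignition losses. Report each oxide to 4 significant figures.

The working math maintains full float precision throughout. In-progress results are printed, rounded to 4 significant figures, when written out — every reported value is rounded a single time — derived quantities are carried using the weight values per 1311 pbw of glass at exact precision (glass mass, the yield, ignition loss, the totals, six oxide percentages) exactly as printed in the question or the answer.
Delivered oxide masses:
  BaO: 90.68·0.7751 = 70.29 pbw
  MgO: 198.8·0.4152 + 218.1·0.3177 = 151.8 pbw
  SiO2: 218.1·0.6317 + 532.9·0.7773 = 552.0 pbw
  CaO: 198.8·0.5747 + 331.7·0.5530 = 297.7 pbw
  Al2O3: 532.9·0.1674 = 89.21 pbw
  Li2O: 313.6·0.4007 + 532.9·0.04530 = 149.8 pbw
LOI: 313.6·0.5993 + 198.8·0.01010 + 218.1·0.05060 + 331.7·0.4470 + 90.68·0.2249 + 532.9·0.01000 = 375.0 pbw
Glass mass = batch − LOI = 1686 − 375.0 = 1311 pbw (equal to the oxide-mass sum)
oxide / glass × 100 gives the wt %

Glass mass = 1311 pbw (batch 1686 − LOI 375.0).
Composition: BaO 5.362%, MgO 11.58%, SiO2 42.11%, CaO 22.71%, Al2O3 6.806%, Li2O 11.43%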